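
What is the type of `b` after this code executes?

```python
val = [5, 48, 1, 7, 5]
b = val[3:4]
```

Slicing a list always returns a list

list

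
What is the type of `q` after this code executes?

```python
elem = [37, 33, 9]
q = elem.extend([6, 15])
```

list.extend() returns None

NoneType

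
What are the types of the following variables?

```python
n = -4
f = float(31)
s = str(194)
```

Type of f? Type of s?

f is float; s is str

float, str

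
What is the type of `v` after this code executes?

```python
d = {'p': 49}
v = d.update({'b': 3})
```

dict.update() returns None

NoneType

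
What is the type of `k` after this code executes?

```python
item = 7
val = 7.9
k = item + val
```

int + float returns float (7 + 7.9 = 14.9)

float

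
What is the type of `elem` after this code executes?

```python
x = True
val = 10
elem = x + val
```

bool + int returns int (True is 1, so 1 + 10 = 11)

int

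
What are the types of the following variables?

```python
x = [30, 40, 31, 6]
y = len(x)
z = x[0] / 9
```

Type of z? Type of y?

int / int returns float; len() returns int

float, int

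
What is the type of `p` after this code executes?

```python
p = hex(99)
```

hex() returns str representation

str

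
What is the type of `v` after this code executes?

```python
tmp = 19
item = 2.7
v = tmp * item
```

int * float returns float (19 * 2.7 = 51.3)

float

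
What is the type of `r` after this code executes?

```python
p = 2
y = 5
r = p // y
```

int // int returns int (2 // 5 = 0)

int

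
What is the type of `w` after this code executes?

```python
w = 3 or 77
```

'or' returns the first truthy value (3, which is int)

int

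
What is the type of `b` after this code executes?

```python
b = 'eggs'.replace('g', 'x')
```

str.replace() returns str

str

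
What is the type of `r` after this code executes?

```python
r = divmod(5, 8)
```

divmod() returns a tuple (quotient, remainder)

tuple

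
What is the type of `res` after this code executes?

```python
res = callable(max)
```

callable() returns bool

bool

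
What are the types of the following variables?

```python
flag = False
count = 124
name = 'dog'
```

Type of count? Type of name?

count is int; name is str

int, str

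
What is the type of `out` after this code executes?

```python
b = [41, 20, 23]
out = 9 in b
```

'in' operator returns bool

bool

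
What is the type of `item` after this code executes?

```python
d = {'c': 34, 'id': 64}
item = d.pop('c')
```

dict.pop() returns the value (int)

int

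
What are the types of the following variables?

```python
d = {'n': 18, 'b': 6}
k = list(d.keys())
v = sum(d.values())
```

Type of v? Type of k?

sum of int values returns int; list(...) returns list

int, list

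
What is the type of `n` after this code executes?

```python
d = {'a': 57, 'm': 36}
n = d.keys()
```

.keys() returns a dict_keys view object

dict_keys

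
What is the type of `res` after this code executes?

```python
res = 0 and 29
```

'and' returns the first falsy value (0, which is int)

int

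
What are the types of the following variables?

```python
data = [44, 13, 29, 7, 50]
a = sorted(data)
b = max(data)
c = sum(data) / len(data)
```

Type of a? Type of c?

sorted() returns list; int / int returns float

list, float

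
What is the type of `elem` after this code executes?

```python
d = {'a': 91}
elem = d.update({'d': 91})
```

dict.update() returns None

NoneType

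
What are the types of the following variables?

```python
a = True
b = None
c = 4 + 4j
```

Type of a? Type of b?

a is bool; b is NoneType

bool, NoneType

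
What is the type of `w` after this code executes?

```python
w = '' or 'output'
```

'or' returns first truthy value ('output', which is str)

str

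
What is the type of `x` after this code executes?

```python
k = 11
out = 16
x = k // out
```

int // int returns int (11 // 16 = 0)

int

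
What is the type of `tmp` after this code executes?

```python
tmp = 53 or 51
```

'or' returns the first truthy value (53, which is int)

int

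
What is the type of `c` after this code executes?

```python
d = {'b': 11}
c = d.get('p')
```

dict.get() returns None when key 'p' is not found and no default given

NoneType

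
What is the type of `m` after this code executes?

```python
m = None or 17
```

'or' with None returns the other value (17, int)

int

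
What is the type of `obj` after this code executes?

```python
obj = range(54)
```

range() returns a range object

range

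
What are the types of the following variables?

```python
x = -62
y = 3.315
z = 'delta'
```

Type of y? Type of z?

y is float; z is str

float, str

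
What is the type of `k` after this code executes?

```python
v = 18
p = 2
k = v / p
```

int / int always returns float in Python 3 (18 / 2 = 9)

float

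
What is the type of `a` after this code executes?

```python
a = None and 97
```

'and' returns first falsy value (None)

NoneType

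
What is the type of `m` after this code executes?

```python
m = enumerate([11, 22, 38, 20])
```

enumerate() returns an enumerate iterator object

enumerate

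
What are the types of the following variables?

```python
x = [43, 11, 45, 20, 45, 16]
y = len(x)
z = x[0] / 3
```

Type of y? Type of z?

len() returns int; int / int returns float

int, float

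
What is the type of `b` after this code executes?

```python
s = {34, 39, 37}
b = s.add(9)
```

set.add() returns None (mutates in place)

NoneType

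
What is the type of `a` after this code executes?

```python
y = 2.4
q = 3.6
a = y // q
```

float // float returns float (floor division preserves float type)

float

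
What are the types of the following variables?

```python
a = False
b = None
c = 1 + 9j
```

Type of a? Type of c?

a is bool; c is complex

bool, complex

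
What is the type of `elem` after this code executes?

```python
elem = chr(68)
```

chr() returns str (single character)

str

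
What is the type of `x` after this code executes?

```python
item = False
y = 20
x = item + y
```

bool + int returns int (False is 0, so 0 + 20 = 20)

int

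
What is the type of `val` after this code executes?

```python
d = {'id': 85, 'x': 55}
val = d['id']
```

Accessing dict[str, int] with key 'id' returns int value 85

int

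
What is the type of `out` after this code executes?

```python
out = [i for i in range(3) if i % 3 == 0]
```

A list comprehension [...] produces a list

list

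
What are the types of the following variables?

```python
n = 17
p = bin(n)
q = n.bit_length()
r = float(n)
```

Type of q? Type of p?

int.bit_length() returns int; bin() returns str

int, str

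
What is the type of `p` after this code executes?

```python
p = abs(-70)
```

abs() of int returns int

int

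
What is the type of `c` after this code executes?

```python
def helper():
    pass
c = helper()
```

A function with no return statement returns None

NoneType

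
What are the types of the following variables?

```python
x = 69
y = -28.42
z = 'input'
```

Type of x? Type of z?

x is int; z is str

int, str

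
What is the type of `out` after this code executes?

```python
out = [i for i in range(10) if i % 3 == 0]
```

A list comprehension [...] produces a list

list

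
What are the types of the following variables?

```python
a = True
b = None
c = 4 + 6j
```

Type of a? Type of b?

a is bool; b is NoneType

bool, NoneType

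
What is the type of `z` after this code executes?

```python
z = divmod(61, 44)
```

divmod() returns a tuple (quotient, remainder)

tuple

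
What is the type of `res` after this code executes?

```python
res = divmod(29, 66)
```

divmod() returns a tuple (quotient, remainder)

tuple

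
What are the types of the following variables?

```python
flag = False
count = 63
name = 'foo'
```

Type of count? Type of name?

count is int; name is str

int, str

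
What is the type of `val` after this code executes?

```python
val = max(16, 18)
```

max() of ints returns int

int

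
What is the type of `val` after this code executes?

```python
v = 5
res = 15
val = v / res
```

int / int always returns float in Python 3 (5 / 15 = 0.333333)

float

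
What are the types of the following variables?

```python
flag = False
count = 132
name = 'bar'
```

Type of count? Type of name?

count is int; name is str

int, str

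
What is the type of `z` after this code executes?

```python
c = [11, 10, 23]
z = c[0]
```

Indexing a list of ints returns int (c[0] = 11)

int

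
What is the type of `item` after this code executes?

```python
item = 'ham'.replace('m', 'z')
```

str.replace() returns str

str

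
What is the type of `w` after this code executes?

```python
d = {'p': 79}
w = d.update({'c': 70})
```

dict.update() returns None

NoneType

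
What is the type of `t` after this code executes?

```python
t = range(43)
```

range() returns a range object

range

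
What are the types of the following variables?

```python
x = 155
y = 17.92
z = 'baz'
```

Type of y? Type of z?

y is float; z is str

float, str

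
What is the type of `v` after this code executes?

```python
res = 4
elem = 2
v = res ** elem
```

int ** positive int returns int (4 ** 2 = 16)

int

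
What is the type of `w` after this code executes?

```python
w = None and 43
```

'and' returns first falsy value (None)

NoneType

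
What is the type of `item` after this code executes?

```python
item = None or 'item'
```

'or' with None returns the other value ('item', str)

str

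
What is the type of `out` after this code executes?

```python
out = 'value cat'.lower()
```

str.lower() returns str

str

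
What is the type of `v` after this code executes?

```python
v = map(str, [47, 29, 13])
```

map() returns a map iterator object

map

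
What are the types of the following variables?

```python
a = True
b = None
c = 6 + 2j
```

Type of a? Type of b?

a is bool; b is NoneType

bool, NoneType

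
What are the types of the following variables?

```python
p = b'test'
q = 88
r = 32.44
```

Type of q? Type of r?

q is int; r is float

int, float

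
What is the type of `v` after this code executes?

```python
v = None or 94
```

'or' with None returns the other value (94, int)

int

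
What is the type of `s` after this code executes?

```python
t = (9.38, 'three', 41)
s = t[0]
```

Index 0 of tuple is 9.38 which is float

float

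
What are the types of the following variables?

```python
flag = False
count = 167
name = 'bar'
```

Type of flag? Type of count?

flag is bool; count is int

bool, int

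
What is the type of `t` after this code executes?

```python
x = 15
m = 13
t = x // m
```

int // int returns int (15 // 13 = 1)

int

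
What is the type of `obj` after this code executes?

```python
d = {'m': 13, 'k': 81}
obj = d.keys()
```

.keys() returns a dict_keys view object

dict_keys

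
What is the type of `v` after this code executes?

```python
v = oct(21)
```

oct() returns str representation

str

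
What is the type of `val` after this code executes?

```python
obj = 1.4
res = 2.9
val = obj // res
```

float // float returns float (floor division preserves float type)

float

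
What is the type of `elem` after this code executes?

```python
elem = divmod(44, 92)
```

divmod() returns a tuple (quotient, remainder)

tuple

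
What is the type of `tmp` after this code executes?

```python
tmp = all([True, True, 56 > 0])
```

all() returns bool

bool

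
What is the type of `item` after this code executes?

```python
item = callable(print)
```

callable() returns bool

bool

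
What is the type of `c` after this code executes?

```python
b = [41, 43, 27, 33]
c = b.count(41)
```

list.count() returns int

int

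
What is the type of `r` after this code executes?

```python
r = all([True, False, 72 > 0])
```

all() returns bool

bool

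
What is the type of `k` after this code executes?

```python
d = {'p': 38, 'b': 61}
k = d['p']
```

Accessing dict[str, int] with key 'p' returns int value 38

int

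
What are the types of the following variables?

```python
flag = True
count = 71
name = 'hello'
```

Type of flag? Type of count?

flag is bool; count is int

bool, int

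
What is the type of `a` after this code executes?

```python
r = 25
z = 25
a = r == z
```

Equality comparison returns bool

bool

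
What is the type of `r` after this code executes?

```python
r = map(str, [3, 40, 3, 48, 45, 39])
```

map() returns a map iterator object

map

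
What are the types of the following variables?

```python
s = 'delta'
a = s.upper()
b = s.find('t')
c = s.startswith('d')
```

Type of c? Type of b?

str.startswith() returns bool; str.find() returns int

bool, int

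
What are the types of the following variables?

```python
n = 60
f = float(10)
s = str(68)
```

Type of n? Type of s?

n is int; s is str

int, str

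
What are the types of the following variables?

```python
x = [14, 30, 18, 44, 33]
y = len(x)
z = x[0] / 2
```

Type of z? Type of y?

int / int returns float; len() returns int

float, int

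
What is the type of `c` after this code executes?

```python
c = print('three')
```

print() returns None

NoneType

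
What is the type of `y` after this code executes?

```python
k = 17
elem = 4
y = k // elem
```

int // int returns int (17 // 4 = 4)

int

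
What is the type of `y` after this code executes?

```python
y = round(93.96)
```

round() with no ndigits arg returns int

int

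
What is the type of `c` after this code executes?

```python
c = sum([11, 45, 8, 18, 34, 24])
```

sum() of ints returns int

int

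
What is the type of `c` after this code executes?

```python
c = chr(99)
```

chr() returns str (single character)

str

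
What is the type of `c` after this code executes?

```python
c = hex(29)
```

hex() returns str representation

str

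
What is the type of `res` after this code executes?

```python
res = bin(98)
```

bin() returns str representation

str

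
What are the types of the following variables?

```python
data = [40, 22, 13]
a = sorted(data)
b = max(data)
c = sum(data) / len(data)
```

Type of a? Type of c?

sorted() returns list; int / int returns float

list, float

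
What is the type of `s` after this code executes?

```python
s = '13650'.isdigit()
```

str.isdigit() returns bool

bool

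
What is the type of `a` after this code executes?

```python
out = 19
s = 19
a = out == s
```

Equality comparison returns bool

bool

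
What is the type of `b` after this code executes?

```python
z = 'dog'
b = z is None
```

'is' comparison returns bool

bool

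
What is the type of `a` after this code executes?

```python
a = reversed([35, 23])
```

reversed() on a list returns a list_reverseiterator

list_reverseiterator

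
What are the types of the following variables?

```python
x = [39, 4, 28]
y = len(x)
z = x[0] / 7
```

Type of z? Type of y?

int / int returns float; len() returns int

float, int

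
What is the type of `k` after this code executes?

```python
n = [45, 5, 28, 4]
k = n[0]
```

Indexing a list of ints returns int (n[0] = 45)

int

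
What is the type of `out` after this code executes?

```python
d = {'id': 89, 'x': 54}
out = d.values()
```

.values() returns a dict_values view object

dict_values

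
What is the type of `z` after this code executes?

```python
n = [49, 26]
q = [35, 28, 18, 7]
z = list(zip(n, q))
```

list(zip(...)) returns a list of tuples

list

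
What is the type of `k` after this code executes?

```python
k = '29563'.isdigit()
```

str.isdigit() returns bool

bool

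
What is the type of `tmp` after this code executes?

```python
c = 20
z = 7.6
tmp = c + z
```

int + float returns float (20 + 7.6 = 27.6)

float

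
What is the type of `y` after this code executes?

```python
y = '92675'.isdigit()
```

str.isdigit() returns bool

bool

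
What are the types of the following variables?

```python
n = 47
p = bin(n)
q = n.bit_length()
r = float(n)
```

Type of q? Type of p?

int.bit_length() returns int; bin() returns str

int, str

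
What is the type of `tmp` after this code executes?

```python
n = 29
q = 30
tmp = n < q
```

Comparison operators return bool

bool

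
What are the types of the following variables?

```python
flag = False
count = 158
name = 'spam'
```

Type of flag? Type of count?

flag is bool; count is int

bool, int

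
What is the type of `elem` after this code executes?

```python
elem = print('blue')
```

print() returns None

NoneType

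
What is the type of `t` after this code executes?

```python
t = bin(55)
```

bin() returns str representation

str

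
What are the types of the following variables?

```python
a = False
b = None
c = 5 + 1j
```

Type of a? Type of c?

a is bool; c is complex

bool, complex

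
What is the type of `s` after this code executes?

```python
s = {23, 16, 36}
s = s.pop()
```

Popping from a set of ints returns int

int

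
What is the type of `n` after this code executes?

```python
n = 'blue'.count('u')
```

str.count() returns int

int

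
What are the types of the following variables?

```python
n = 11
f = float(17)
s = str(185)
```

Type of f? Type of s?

f is float; s is str

float, str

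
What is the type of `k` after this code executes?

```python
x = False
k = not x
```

'not' always returns bool

bool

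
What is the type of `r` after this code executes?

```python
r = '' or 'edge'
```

'or' returns first truthy value ('edge', which is str)

str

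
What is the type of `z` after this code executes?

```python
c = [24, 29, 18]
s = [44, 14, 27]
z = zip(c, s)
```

zip() returns a zip iterator object

zip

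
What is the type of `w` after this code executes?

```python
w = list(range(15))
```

list(range(...)) returns list

list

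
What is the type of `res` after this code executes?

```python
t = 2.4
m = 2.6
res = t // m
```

float // float returns float (floor division preserves float type)

float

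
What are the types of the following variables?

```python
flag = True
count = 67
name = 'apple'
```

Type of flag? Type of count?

flag is bool; count is int

bool, int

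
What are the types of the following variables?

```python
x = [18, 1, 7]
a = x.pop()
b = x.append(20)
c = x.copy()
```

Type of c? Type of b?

list.copy() returns list; list.append() returns None

list, NoneType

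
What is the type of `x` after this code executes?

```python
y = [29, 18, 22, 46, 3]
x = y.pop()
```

list.pop() returns the popped element (int here)

int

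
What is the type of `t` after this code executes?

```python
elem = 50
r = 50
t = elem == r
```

Equality comparison returns bool

bool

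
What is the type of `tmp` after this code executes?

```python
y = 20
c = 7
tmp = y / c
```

int / int always returns float in Python 3 (20 / 7 = 2.85714)

float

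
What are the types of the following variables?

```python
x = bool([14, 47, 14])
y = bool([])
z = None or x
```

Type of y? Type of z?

bool() returns bool; None or <bool> returns the bool

bool, bool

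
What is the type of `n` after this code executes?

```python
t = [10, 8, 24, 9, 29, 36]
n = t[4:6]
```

Slicing a list always returns a list

list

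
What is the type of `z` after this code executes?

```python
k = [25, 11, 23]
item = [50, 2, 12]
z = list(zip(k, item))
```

list(zip(...)) returns a list of tuples

list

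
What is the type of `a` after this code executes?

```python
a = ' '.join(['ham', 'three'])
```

str.join() returns str

str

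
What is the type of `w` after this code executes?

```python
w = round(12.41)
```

round() with no ndigits arg returns int

int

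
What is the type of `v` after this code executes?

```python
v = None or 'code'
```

'or' with None returns the other value ('code', str)

str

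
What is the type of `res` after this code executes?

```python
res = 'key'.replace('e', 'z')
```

str.replace() returns str

str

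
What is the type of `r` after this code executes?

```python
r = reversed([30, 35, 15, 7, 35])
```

reversed() on a list returns a list_reverseiterator

list_reverseiterator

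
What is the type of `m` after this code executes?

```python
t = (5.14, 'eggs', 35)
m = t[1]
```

Index 1 of tuple is 'eggs' which is str

str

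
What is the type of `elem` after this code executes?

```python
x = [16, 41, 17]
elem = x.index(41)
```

list.index() returns int

int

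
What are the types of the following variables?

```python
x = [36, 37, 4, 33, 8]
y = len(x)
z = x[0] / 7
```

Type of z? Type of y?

int / int returns float; len() returns int

float, int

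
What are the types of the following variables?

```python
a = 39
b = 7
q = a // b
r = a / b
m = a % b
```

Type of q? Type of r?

int // int returns int; int / int returns float

int, float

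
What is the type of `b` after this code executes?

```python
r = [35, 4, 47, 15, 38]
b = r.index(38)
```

list.index() returns int

int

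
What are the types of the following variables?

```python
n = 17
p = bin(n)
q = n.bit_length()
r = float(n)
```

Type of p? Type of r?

bin() returns str; float() returns float

str, float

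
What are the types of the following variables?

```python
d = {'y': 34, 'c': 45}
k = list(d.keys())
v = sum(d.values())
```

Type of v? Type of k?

sum of int values returns int; list(...) returns list

int, list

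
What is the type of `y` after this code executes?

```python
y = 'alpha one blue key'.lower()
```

str.lower() returns str

str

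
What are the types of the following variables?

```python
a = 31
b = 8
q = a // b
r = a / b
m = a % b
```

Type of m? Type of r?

int % int returns int; int / int returns float

int, float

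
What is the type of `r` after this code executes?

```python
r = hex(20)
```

hex() returns str representation

str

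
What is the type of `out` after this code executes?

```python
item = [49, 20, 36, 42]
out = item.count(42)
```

list.count() returns int

int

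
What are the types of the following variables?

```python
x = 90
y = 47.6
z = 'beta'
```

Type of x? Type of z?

x is int; z is str

int, str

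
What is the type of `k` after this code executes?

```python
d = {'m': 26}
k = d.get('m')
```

dict.get() returns the value (int) when key is found

int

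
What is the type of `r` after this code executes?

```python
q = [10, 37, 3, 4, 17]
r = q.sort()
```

list.sort() returns None (sorts in place)

NoneType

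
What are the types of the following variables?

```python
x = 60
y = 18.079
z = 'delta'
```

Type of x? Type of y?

x is int; y is float

int, float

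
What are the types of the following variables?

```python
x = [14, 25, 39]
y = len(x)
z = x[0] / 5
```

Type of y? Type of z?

len() returns int; int / int returns float

int, float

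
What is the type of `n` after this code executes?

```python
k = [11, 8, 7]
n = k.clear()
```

list.clear() returns None

NoneType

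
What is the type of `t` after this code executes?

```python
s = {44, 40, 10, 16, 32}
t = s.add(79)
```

set.add() returns None (mutates in place)

NoneType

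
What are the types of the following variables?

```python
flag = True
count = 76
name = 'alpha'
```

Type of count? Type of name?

count is int; name is str

int, str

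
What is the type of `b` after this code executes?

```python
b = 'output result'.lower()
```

str.lower() returns str

str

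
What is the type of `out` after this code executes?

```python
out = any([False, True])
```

any() returns bool

bool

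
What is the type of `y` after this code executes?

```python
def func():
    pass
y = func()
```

A function with no return statement returns None

NoneType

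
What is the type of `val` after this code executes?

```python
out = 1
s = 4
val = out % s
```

int % int returns int (1 % 4 = 1)

int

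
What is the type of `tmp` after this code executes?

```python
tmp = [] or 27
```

'or' returns first truthy value (27, which is int)

int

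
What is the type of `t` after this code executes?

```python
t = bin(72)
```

bin() returns str representation

str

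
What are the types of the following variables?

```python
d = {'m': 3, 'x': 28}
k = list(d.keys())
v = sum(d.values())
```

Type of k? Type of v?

list(...) returns list; sum of int values returns int

list, int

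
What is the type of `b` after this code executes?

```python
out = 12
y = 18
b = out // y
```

int // int returns int (12 // 18 = 0)

int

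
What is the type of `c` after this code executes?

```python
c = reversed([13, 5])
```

reversed() on a list returns a list_reverseiterator

list_reverseiterator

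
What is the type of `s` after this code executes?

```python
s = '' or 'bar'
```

'or' returns first truthy value ('bar', which is str)

str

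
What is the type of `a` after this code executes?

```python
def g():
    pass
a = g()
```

A function with no return statement returns None

NoneType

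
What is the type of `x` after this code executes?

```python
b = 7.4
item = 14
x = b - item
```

float - int returns float (7.4 - 14 = -6.6)

float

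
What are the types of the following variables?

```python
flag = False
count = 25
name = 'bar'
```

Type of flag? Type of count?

flag is bool; count is int

bool, int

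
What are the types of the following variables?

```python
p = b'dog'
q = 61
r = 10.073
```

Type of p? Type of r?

p is bytes; r is float

bytes, float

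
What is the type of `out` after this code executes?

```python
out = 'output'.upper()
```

str.upper() returns str

str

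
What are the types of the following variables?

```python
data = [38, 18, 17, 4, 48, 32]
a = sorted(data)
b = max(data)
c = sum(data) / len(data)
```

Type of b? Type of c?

max of ints returns int; int / int returns float

int, float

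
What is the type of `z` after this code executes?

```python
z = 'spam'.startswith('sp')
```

str.startswith() returns bool

bool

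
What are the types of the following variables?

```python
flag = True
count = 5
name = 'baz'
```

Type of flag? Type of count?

flag is bool; count is int

bool, int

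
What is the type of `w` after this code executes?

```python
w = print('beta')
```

print() returns None

NoneType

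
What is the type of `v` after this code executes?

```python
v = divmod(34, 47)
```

divmod() returns a tuple (quotient, remainder)

tuple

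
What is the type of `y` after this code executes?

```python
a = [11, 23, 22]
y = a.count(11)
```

list.count() returns int

int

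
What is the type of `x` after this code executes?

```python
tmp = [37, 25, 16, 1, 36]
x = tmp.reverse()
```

list.reverse() returns None

NoneType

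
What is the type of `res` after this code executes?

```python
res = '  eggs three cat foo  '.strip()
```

str.strip() returns str

str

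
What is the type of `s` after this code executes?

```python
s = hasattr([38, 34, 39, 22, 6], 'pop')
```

hasattr() returns bool

bool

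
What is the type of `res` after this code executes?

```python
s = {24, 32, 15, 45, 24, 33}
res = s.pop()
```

Popping from a set of ints returns int

int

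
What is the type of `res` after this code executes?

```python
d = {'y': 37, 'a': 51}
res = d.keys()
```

.keys() returns a dict_keys view object

dict_keys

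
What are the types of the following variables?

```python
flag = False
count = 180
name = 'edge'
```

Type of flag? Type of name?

flag is bool; name is str

bool, str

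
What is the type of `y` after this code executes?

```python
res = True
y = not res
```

'not' always returns bool

bool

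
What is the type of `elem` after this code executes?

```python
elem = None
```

None has type NoneType

NoneType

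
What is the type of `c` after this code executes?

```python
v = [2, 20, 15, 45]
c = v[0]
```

Indexing a list of ints returns int (v[0] = 2)

int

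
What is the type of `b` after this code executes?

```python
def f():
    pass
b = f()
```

A function with no return statement returns None

NoneType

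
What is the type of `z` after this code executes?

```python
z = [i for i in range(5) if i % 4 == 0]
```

A list comprehension [...] produces a list

list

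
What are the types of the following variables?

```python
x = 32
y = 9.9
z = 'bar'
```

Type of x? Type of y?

x is int; y is float

int, float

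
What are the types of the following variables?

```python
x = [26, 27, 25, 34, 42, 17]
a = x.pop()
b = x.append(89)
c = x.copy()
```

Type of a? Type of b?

list.pop() returns the element (int); list.append() returns None

int, NoneType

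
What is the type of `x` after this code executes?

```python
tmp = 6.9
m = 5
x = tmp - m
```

float - int returns float (6.9 - 5 = 1.9)

float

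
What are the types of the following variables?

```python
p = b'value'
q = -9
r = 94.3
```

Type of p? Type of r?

p is bytes; r is float

bytes, float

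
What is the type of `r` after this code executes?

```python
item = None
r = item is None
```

'is' comparison returns bool

bool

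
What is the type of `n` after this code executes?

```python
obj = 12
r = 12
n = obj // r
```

int // int returns int (12 // 12 = 1)

int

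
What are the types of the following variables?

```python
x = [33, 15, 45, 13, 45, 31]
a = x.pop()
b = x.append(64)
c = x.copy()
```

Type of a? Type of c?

list.pop() returns the element (int); list.copy() returns list

int, list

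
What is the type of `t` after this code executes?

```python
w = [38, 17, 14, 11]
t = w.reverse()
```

list.reverse() returns None

NoneType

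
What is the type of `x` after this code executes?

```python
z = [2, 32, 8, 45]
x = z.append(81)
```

list.append() returns None (mutates in place)

NoneType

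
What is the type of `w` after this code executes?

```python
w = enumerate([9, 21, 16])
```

enumerate() returns an enumerate iterator object

enumerate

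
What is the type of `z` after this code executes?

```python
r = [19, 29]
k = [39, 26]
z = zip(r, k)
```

zip() returns a zip iterator object

zip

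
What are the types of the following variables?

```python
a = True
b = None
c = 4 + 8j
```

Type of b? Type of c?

b is NoneType; c is complex

NoneType, complex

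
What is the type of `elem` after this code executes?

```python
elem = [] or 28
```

'or' returns first truthy value (28, which is int)

int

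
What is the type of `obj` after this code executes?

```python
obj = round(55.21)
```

round() with no ndigits arg returns int

int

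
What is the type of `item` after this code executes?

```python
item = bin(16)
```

bin() returns str representation

str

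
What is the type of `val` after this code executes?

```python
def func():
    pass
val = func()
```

A function with no return statement returns None

NoneType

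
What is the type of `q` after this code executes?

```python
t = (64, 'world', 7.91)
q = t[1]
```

Index 1 of tuple is 'world' which is str

str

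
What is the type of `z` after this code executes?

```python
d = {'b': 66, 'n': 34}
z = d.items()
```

dict.items() returns a dict_items view

dict_items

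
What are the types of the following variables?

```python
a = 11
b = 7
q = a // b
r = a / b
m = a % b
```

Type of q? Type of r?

int // int returns int; int / int returns float

int, float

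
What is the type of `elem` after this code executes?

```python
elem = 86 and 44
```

'and' returns the last value when all truthy (44, which is int)

int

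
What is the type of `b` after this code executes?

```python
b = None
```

None has type NoneType

NoneType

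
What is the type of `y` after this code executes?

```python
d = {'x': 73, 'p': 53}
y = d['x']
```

Accessing dict[str, int] with key 'x' returns int value 73

int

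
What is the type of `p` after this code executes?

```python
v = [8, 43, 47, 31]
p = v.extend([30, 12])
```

list.extend() returns None

NoneType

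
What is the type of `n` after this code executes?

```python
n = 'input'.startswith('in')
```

str.startswith() returns bool

bool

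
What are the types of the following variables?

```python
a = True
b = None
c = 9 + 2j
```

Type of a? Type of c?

a is bool; c is complex

bool, complex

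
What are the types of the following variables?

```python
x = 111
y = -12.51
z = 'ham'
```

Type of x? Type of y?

x is int; y is float

int, float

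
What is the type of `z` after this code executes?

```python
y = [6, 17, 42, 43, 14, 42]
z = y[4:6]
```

Slicing a list always returns a list

list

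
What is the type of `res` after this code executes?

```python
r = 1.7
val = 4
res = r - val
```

float - int returns float (1.7 - 4 = -2.3)

float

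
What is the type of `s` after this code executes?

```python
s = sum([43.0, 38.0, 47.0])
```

sum() of floats returns float

float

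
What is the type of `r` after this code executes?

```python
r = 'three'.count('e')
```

str.count() returns int

int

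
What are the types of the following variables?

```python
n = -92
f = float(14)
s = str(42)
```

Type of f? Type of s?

f is float; s is str

float, str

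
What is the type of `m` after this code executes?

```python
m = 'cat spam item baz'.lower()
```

str.lower() returns str

str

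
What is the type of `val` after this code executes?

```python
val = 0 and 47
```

'and' returns the first falsy value (0, which is int)

int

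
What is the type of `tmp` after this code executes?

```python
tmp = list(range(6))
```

list(range(...)) returns list

list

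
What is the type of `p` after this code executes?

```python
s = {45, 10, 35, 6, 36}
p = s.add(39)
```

set.add() returns None (mutates in place)

NoneType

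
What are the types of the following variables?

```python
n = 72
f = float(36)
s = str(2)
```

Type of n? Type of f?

n is int; f is float

int, float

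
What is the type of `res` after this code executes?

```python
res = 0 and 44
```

'and' returns the first falsy value (0, which is int)

int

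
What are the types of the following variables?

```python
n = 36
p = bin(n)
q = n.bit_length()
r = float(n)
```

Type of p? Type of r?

bin() returns str; float() returns float

str, float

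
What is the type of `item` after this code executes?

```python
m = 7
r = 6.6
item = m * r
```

int * float returns float (7 * 6.6 = 46.2)

float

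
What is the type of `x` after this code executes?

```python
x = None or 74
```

'or' with None returns the other value (74, int)

int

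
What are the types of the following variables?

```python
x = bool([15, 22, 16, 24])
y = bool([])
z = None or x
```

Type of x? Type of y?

bool() returns bool; bool() returns bool

bool, bool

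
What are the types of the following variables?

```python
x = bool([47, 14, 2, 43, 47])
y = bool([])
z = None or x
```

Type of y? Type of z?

bool() returns bool; None or <bool> returns the bool

bool, bool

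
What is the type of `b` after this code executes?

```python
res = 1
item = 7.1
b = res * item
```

int * float returns float (1 * 7.1 = 7.1)

float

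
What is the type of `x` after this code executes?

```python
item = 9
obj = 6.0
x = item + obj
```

int + float returns float (9 + 6.0 = 15.0)

float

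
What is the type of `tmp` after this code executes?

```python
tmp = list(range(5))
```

list(range(...)) returns list

list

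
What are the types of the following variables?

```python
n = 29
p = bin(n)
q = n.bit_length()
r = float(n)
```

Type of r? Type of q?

float() returns float; int.bit_length() returns int

float, int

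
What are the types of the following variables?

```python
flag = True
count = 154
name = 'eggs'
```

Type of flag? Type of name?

flag is bool; name is str

bool, str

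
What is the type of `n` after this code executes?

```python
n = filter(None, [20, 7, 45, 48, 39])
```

filter() returns a filter iterator object

filter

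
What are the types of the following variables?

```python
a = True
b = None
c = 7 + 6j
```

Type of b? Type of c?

b is NoneType; c is complex

NoneType, complex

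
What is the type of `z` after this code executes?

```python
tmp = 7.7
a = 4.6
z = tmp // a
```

float // float returns float (floor division preserves float type)

float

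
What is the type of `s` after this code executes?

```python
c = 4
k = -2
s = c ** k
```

int ** negative int returns float

float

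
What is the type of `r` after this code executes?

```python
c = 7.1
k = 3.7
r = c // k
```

float // float returns float (floor division preserves float type)

float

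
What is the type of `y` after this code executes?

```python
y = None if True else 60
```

Ternary: condition is True, if branch (None) taken → NoneType

NoneType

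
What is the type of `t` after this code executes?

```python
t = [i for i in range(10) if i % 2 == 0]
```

A list comprehension [...] produces a list

list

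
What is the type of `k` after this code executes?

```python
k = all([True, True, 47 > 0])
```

all() returns bool

bool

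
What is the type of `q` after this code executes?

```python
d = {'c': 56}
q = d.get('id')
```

dict.get() returns None when key 'id' is not found and no default given

NoneType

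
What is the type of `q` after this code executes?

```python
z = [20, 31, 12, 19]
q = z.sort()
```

list.sort() returns None (sorts in place)

NoneType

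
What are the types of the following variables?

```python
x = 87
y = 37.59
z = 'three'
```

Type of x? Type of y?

x is int; y is float

int, float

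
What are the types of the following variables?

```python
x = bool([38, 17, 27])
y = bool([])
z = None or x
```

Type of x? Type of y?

bool() returns bool; bool() returns bool

bool, bool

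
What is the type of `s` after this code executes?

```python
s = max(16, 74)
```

max() of ints returns int

int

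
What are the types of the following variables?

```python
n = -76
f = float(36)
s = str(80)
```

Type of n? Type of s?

n is int; s is str

int, str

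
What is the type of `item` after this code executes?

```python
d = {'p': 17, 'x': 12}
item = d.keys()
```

.keys() returns a dict_keys view object

dict_keys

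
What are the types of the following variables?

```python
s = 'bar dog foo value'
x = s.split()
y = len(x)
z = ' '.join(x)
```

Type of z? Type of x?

str.join() returns str; str.split() returns list

str, list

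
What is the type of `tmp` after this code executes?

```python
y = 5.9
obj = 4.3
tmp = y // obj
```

float // float returns float (floor division preserves float type)

float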